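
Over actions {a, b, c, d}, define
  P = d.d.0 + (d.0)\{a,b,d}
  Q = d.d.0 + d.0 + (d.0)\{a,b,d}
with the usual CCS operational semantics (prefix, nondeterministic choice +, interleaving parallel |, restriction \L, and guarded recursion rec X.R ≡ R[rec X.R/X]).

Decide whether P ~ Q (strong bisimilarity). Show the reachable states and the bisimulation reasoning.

Reachable graph of P (3 states):
  m0 = d.d.0 + (d.0)\{a,b,d} has moves ··d··> m1
  m1 = d.0 has moves ··d··> m2
  m2 = 0 has moves deadlocked
Reachable graph of Q (3 states):
  n0 = d.d.0 + d.0 + (d.0)\{a,b,d} has moves ··d··> n1, ··d··> n2
  n1 = 0 has moves deadlocked
  n2 = d.0 has moves ··d··> n1
Coarsest stable partition (strong bisimilarity classes):
  B0 = {m0}
  B1 = {m1, n2}
  B2 = {m2, n1}
  B3 = {n0}
m0 ∈ B0, n0 ∈ B3 → different blocks

not bisimilar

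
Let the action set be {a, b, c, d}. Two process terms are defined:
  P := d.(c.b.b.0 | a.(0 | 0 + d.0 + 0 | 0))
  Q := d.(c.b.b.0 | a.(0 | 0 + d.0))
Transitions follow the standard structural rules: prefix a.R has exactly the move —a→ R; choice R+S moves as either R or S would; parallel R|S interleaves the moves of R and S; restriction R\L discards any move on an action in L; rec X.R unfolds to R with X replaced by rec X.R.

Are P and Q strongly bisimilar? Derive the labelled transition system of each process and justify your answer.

P's transition system — 13 states:
  s0 = d.(c.b.b.0 | a.(0 | 0 + d.0 + 0 | 0)) :: =d=> s1
  s1 = c.b.b.0 | a.(0 | 0 + d.0 + 0 | 0) :: =a=> s2, =c=> s3
  s2 = c.b.b.0 | (0 | 0 + d.0 + 0 | 0) :: =c=> s4, =d=> s5
  s3 = b.b.0 | a.(0 | 0 + d.0 + 0 | 0) :: =a=> s4, =b=> s6
  s4 = b.b.0 | (0 | 0 + d.0 + 0 | 0) :: =b=> s7, =d=> s8
  s5 = c.b.b.0 | 0 :: =c=> s8
  s6 = b.0 | a.(0 | 0 + d.0 + 0 | 0) :: =a=> s7, =b=> s9
  s7 = b.0 | (0 | 0 + d.0 + 0 | 0) :: =b=> s10, =d=> s11
  s8 = b.b.0 | 0 :: =b=> s11
  s9 = 0 | a.(0 | 0 + d.0 + 0 | 0) :: =a=> s10
  s10 = 0 | (0 | 0 + d.0 + 0 | 0) :: =d=> s12
  s11 = b.0 | 0 :: =b=> s12
  s12 = 0 | 0 :: stopped
Q's transition system — 13 states:
  t0 = d.(c.b.b.0 | a.(0 | 0 + d.0)) :: =d=> t1
  t1 = c.b.b.0 | a.(0 | 0 + d.0) :: =a=> t2, =c=> t3
  t2 = c.b.b.0 | (0 | 0 + d.0) :: =c=> t4, =d=> t5
  t3 = b.b.0 | a.(0 | 0 + d.0) :: =a=> t4, =b=> t6
  t4 = b.b.0 | (0 | 0 + d.0) :: =b=> t7, =d=> t8
  t5 = c.b.b.0 | 0 :: =c=> t8
  t6 = b.0 | a.(0 | 0 + d.0) :: =a=> t7, =b=> t9
  t7 = b.0 | (0 | 0 + d.0) :: =b=> t10, =d=> t11
  t8 = b.b.0 | 0 :: =b=> t11
  t9 = 0 | a.(0 | 0 + d.0) :: =a=> t10
  t10 = 0 | (0 | 0 + d.0) :: =d=> t12
  t11 = b.0 | 0 :: =b=> t12
  t12 = 0 | 0 :: stopped
Bisimilarity quotient blocks:
  B0 = {s0, t0}
  B1 = {s1, t1}
  B2 = {s3, t3}
  B3 = {s6, t6}
  B4 = {s7, t7}
  B5 = {s10, t10}
  B6 = {s12, t12}
  B7 = {s11, t11}
  B8 = {s9, t9}
  B9 = {s4, t4}
  B10 = {s8, t8}
  B11 = {s2, t2}
  B12 = {s5, t5}
s0 ∈ B0, t0 ∈ B0 → same block

P ~ Q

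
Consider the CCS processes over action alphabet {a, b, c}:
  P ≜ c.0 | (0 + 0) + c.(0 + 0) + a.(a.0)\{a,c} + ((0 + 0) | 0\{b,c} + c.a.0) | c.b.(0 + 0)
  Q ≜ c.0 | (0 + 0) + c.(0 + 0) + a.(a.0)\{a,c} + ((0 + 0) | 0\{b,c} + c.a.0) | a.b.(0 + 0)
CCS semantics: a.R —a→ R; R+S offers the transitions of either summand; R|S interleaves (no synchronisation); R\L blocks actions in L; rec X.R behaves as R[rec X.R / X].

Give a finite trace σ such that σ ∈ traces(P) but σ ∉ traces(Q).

Reachable graph of P (11 states):
  p0 = c.0 | (0 + 0) + c.(0 + 0) + a.(a.0)\{a,c} + ((0 + 0) | 0\{b,c} + c.a.0) | c.b.(0 + 0) | --a--▸ p1, --c--▸ p2, --c--▸ p3, --c--▸ p4, --c--▸ p5
  p1 = (a.0)\{a,c} | deadlocked
  p2 = ((0 + 0) | 0\{b,c} + c.a.0) | b.(0 + 0) | --b--▸ p6, --c--▸ p7
  p3 = 0 + 0 | deadlocked
  p4 = 0 | (0 + 0) | deadlocked
  p5 = a.0 | c.b.(0 + 0) | --a--▸ p8, --c--▸ p7
  p6 = ((0 + 0) | 0\{b,c} + c.a.0) | (0 + 0) | --c--▸ p9
  p7 = a.0 | b.(0 + 0) | --a--▸ p10, --b--▸ p9
  p8 = 0 | c.b.(0 + 0) | --c--▸ p10
  p9 = a.0 | (0 + 0) | --a--▸ p4
  p10 = 0 | b.(0 + 0) | --b--▸ p4
Reachable graph of Q (11 states):
  q0 = c.0 | (0 + 0) + c.(0 + 0) + a.(a.0)\{a,c} + ((0 + 0) | 0\{b,c} + c.a.0) | a.b.(0 + 0) | --a--▸ q1, --a--▸ q2, --c--▸ q3, --c--▸ q4, --c--▸ q5
  q1 = ((0 + 0) | 0\{b,c} + c.a.0) | b.(0 + 0) | --b--▸ q6, --c--▸ q7
  q2 = (a.0)\{a,c} | deadlocked
  q3 = 0 + 0 | deadlocked
  q4 = 0 | (0 + 0) | deadlocked
  q5 = a.0 | a.b.(0 + 0) | --a--▸ q7, --a--▸ q8
  q6 = ((0 + 0) | 0\{b,c} + c.a.0) | (0 + 0) | --c--▸ q9
  q7 = a.0 | b.(0 + 0) | --a--▸ q10, --b--▸ q9
  q8 = 0 | a.b.(0 + 0) | --a--▸ q10
  q9 = a.0 | (0 + 0) | --a--▸ q4
  q10 = 0 | b.(0 + 0) | --b--▸ q4
Executing cb from P (initial set {p0}):
  after c @ step 1: {p2, p3, p4, p5}
  after b @ step 2: {p6}
  ✓ P
Executing cb from Q (initial set {q0}):
  after c @ step 1: {q3, q4, q5}
  after b @ step 2: ∅ (Q stuck)

cb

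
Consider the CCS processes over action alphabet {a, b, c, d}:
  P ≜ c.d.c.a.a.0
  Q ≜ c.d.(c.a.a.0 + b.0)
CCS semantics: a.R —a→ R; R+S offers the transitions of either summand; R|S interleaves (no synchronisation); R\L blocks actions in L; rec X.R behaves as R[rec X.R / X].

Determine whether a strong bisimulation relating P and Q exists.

not bisimilar

P's transition system — 6 states:
  p0 = c.d.c.a.a.0 ⊢ —c→ p1
  p1 = d.c.a.a.0 ⊢ —d→ p2
  p2 = c.a.a.0 ⊢ —c→ p3
  p3 = a.a.0 ⊢ —a→ p4
  p4 = a.0 ⊢ —a→ p5
  p5 = 0 ⊢ ·
Q's transition system — 6 states:
  q0 = c.d.(c.a.a.0 + b.0) ⊢ —c→ q1
  q1 = d.(c.a.a.0 + b.0) ⊢ —d→ q2
  q2 = c.a.a.0 + b.0 ⊢ —b→ q3, —c→ q4
  q3 = 0 ⊢ ·
  q4 = a.a.0 ⊢ —a→ q5
  q5 = a.0 ⊢ —a→ q3
Partition-refinement fixed point:
  B0 = {p0}
  B1 = {p1}
  B2 = {p2}
  B3 = {p3, q4}
  B4 = {p4, q5}
  B5 = {p5, q3}
  B6 = {q0}
  B7 = {q1}
  B8 = {q2}
p0 ∈ B0, q0 ∈ B6 → different blocks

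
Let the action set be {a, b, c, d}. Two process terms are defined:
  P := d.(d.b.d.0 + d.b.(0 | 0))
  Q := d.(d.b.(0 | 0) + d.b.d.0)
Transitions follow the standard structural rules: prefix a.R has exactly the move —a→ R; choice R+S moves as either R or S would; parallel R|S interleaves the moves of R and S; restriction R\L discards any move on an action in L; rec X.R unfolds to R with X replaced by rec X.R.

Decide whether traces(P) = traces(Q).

YES

Reachable graph of P (7 states):
  s0 = d.(d.b.d.0 + d.b.(0 | 0)) | -d-> s1
  s1 = d.b.d.0 + d.b.(0 | 0) | -d-> s2, -d-> s3
  s2 = b.(0 | 0) | -b-> s4
  s3 = b.d.0 | -b-> s5
  s4 = 0 | 0 | ·
  s5 = d.0 | -d-> s6
  s6 = 0 | ·
Reachable graph of Q (7 states):
  t0 = d.(d.b.(0 | 0) + d.b.d.0) | -d-> t1
  t1 = d.b.(0 | 0) + d.b.d.0 | -d-> t2, -d-> t3
  t2 = b.(0 | 0) | -b-> t4
  t3 = b.d.0 | -b-> t5
  t4 = 0 | 0 | ·
  t5 = d.0 | -d-> t6
  t6 = 0 | ·
Partition-refinement fixed point:
  B0 = {s0, t0}
  B1 = {s1, t1}
  B2 = {s3, t3}
  B3 = {s5, t5}
  B4 = {s4, s6, t4, t6}
  B5 = {s2, t2}
s0 ∈ B0, t0 ∈ B0 → same block
Bisimilar ⇒ trace-equivalent.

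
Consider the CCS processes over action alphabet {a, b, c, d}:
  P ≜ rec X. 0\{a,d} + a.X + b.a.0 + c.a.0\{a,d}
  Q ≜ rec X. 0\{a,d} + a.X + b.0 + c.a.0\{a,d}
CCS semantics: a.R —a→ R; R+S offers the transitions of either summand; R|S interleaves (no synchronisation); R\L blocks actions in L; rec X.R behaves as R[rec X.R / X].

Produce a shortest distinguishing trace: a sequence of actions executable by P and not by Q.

P's transition system — 5 states:
  u0 = rec X. 0\{a,d} + a.X + b.a.0 + c.a.0\{a,d} ⊢ --a--▸ u0, --b--▸ u1, --c--▸ u2
  u1 = a.0 ⊢ --a--▸ u3
  u2 = a.0\{a,d} ⊢ --a--▸ u4
  u3 = 0 ⊢ (no moves)
  u4 = 0\{a,d} ⊢ (no moves)
Q's transition system — 4 states:
  v0 = rec X. 0\{a,d} + a.X + b.0 + c.a.0\{a,d} ⊢ --a--▸ v0, --b--▸ v1, --c--▸ v2
  v1 = 0 ⊢ (no moves)
  v2 = a.0\{a,d} ⊢ --a--▸ v3
  v3 = 0\{a,d} ⊢ (no moves)
Executing ba from P (initial set {u0}):
  [1] b ⇒ {u1}
  [2] a ⇒ {u3}
  ✓ P
Executing ba from Q (initial set {v0}):
  [1] b ⇒ {v1}
  [2] a ⇒ ∅ (Q stuck)

ba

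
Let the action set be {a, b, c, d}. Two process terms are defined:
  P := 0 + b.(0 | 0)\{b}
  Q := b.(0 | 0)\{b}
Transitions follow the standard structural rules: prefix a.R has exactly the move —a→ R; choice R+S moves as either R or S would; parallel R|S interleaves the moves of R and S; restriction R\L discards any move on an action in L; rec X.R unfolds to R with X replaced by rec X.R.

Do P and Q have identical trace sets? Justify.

trace-equivalent

LTS(P): 2 reachable states
  p0 = 0 + b.(0 | 0)\{b} ⊢ -b-> p1
  p1 = (0 | 0)\{b} ⊢ deadlocked
LTS(Q): 2 reachable states
  q0 = b.(0 | 0)\{b} ⊢ -b-> q1
  q1 = (0 | 0)\{b} ⊢ deadlocked
Coarsest stable partition (strong bisimilarity classes):
  B0 = {p0, q0}
  B1 = {p1, q1}
p0 ∈ B0, q0 ∈ B0 → same block
Bisimilar ⇒ trace-equivalent.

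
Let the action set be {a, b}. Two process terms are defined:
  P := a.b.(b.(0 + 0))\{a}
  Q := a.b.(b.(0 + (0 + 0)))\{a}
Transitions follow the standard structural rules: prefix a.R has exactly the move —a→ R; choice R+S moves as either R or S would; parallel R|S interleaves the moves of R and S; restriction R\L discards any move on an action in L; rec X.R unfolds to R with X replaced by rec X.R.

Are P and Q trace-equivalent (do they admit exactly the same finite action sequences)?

LTS(P): 4 reachable states
  u0 = a.b.(b.(0 + 0))\{a} → =a=> u1
  u1 = b.(b.(0 + 0))\{a} → =b=> u2
  u2 = (b.(0 + 0))\{a} → =b=> u3
  u3 = (0 + 0)\{a} → ·
LTS(Q): 4 reachable states
  v0 = a.b.(b.(0 + (0 + 0)))\{a} → =a=> v1
  v1 = b.(b.(0 + (0 + 0)))\{a} → =b=> v2
  v2 = (b.(0 + (0 + 0)))\{a} → =b=> v3
  v3 = (0 + (0 + 0))\{a} → ·
Bisimilarity quotient blocks:
  B0 = {u0, v0}
  B1 = {u1, v1}
  B2 = {u2, v2}
  B3 = {u3, v3}
u0 ∈ B0, v0 ∈ B0 → same block
Bisimilar ⇒ trace-equivalent.

traces(P) = traces(Q)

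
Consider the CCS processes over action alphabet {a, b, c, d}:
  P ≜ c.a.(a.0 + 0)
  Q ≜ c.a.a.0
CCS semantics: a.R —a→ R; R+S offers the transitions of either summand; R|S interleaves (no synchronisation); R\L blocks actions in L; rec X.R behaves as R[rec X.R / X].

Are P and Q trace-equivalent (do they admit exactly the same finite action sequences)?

traces(P) = traces(Q)

P's transition system — 4 states:
  s0 = c.a.(a.0 + 0) has moves --c--▸ s1
  s1 = a.(a.0 + 0) has moves --a--▸ s2
  s2 = a.0 + 0 has moves --a--▸ s3
  s3 = 0 has moves ∅
Q's transition system — 4 states:
  t0 = c.a.a.0 has moves --c--▸ t1
  t1 = a.a.0 has moves --a--▸ t2
  t2 = a.0 has moves --a--▸ t3
  t3 = 0 has moves ∅
Partition-refinement fixed point:
  B0 = {s0, t0}
  B1 = {s1, t1}
  B2 = {s2, t2}
  B3 = {s3, t3}
s0 ∈ B0, t0 ∈ B0 → same block
Bisimilar ⇒ trace-equivalent.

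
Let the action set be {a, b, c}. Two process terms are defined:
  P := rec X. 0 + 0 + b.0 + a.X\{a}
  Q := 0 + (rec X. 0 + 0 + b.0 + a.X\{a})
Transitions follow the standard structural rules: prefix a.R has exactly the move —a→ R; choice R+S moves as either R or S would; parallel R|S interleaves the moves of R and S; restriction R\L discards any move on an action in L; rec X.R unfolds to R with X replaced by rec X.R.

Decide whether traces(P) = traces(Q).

Reachable graph of P (4 states):
  m0 = rec X. 0 + 0 + b.0 + a.X\{a} | =a=> m1, =b=> m2
  m1 = (rec X. 0 + 0 + b.0 + a.X\{a})\{a} | =b=> m3
  m2 = 0 | deadlocked
  m3 = 0\{a} | deadlocked
Reachable graph of Q (4 states):
  n0 = 0 + (rec X. 0 + 0 + b.0 + a.X\{a}) | =a=> n1, =b=> n2
  n1 = (rec X. 0 + 0 + b.0 + a.X\{a})\{a} | =b=> n3
  n2 = 0 | deadlocked
  n3 = 0\{a} | deadlocked
Coarsest stable partition (strong bisimilarity classes):
  B0 = {m0, n0}
  B1 = {m1, n1}
  B2 = {m2, m3, n2, n3}
m0 ∈ B0, n0 ∈ B0 → same block
Bisimilar ⇒ trace-equivalent.

trace-equivalent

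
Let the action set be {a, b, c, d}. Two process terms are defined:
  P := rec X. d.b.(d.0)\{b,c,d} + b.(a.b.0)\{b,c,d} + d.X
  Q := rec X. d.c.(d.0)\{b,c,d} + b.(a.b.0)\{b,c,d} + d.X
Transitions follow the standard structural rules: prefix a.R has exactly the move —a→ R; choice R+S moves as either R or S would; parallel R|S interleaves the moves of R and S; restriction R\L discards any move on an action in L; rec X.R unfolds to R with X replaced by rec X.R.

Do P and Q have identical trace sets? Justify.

trace-distinct — witness ⟨dc⟩

P's transition system — 5 states:
  m0 = rec X. d.b.(d.0)\{b,c,d} + b.(a.b.0)\{b,c,d} + d.X → —b→ m1, —d→ m0, —d→ m2
  m1 = (a.b.0)\{b,c,d} → —a→ m3
  m2 = b.(d.0)\{b,c,d} → —b→ m4
  m3 = (b.0)\{b,c,d} → (no moves)
  m4 = (d.0)\{b,c,d} → (no moves)
Q's transition system — 5 states:
  n0 = rec X. d.c.(d.0)\{b,c,d} + b.(a.b.0)\{b,c,d} + d.X → —b→ n1, —d→ n0, —d→ n2
  n1 = (a.b.0)\{b,c,d} → —a→ n3
  n2 = c.(d.0)\{b,c,d} → —c→ n4
  n3 = (b.0)\{b,c,d} → (no moves)
  n4 = (d.0)\{b,c,d} → (no moves)
Run σ = ⟨dc⟩ on Q: start {n0}
  after d @ step 1: {n0, n2}
  after c @ step 2: {n4}
  — Q admits the full trace.
Run σ = ⟨dc⟩ on P: start {m0}
  after d @ step 1: {m0, m2}
  after c @ step 2: ∅  — P cannot continue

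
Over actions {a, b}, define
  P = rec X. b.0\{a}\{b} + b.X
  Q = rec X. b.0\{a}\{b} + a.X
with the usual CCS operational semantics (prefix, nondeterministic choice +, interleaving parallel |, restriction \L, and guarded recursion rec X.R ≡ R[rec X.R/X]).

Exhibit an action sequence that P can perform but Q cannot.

LTS(P): 2 reachable states
  s0 = rec X. b.0\{a}\{b} + b.X | -b-> s0, -b-> s1
  s1 = 0\{a}\{b} | deadlocked
LTS(Q): 2 reachable states
  t0 = rec X. b.0\{a}\{b} + a.X | -a-> t0, -b-> t1
  t1 = 0\{a}\{b} | deadlocked
Executing bb from P (initial set {s0}):
  [1] b ⇒ {s0, s1}
  [2] b ⇒ {s0, s1}
  P completes σ.
Executing bb from Q (initial set {t0}):
  [1] b ⇒ {t1}
  [2] b ⇒ no successor for Q

bb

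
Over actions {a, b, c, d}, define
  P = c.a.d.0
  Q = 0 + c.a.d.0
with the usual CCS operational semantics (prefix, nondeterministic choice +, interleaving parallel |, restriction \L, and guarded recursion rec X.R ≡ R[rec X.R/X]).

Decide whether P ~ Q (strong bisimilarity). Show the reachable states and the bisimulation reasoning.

P ~ Q

P's transition system — 4 states:
  s0 = c.a.d.0 :: -c-> s1
  s1 = a.d.0 :: -a-> s2
  s2 = d.0 :: -d-> s3
  s3 = 0 :: ∅
Q's transition system — 4 states:
  t0 = 0 + c.a.d.0 :: -c-> t1
  t1 = a.d.0 :: -a-> t2
  t2 = d.0 :: -d-> t3
  t3 = 0 :: ∅
Coarsest stable partition (strong bisimilarity classes):
  B0 = {s0, t0}
  B1 = {s1, t1}
  B2 = {s2, t2}
  B3 = {s3, t3}
s0 ∈ B0, t0 ∈ B0 → same block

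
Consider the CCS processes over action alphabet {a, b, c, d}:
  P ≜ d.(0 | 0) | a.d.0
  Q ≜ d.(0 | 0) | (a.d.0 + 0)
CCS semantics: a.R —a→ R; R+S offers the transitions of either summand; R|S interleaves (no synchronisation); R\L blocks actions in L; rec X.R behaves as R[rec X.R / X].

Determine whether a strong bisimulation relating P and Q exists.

LTS(P): 6 reachable states
  u0 = d.(0 | 0) | a.d.0 → —a→ u1, —d→ u2
  u1 = d.(0 | 0) | d.0 → —d→ u3, —d→ u4
  u2 = 0 | 0 | a.d.0 → —a→ u3
  u3 = 0 | 0 | d.0 → —d→ u5
  u4 = d.(0 | 0) | 0 → —d→ u5
  u5 = 0 | 0 | 0 → ∅
LTS(Q): 6 reachable states
  v0 = d.(0 | 0) | (a.d.0 + 0) → —a→ v1, —d→ v2
  v1 = d.(0 | 0) | d.0 → —d→ v3, —d→ v4
  v2 = 0 | 0 | (a.d.0 + 0) → —a→ v3
  v3 = 0 | 0 | d.0 → —d→ v5
  v4 = d.(0 | 0) | 0 → —d→ v5
  v5 = 0 | 0 | 0 → ∅
Bisimilarity quotient blocks:
  B0 = {u0, v0}
  B1 = {u1, v1}
  B2 = {u3, u4, v3, v4}
  B3 = {u5, v5}
  B4 = {u2, v2}
u0 ∈ B0, v0 ∈ B0 → same block

bisimilar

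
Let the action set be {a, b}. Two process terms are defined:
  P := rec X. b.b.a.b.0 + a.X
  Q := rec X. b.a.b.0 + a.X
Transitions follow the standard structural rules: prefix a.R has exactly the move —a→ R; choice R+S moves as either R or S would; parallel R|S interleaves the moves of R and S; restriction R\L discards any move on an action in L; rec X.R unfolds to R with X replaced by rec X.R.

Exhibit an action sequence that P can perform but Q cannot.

Reachable graph of P (5 states):
  u0 = rec X. b.b.a.b.0 + a.X :: --a--▸ u0, --b--▸ u1
  u1 = b.a.b.0 :: --b--▸ u2
  u2 = a.b.0 :: --a--▸ u3
  u3 = b.0 :: --b--▸ u4
  u4 = 0 :: stopped
Reachable graph of Q (4 states):
  v0 = rec X. b.a.b.0 + a.X :: --a--▸ v0, --b--▸ v1
  v1 = a.b.0 :: --a--▸ v2
  v2 = b.0 :: --b--▸ v3
  v3 = 0 :: stopped
Trace ⟨bb⟩ through P, begin at {u0}:
  [1] b ⇒ {u1}
  [2] b ⇒ {u2}
  — P admits the full trace.
Trace ⟨bb⟩ through Q, begin at {v0}:
  [1] b ⇒ {v1}
  [2] b ⇒ ∅  — Q cannot continue

bb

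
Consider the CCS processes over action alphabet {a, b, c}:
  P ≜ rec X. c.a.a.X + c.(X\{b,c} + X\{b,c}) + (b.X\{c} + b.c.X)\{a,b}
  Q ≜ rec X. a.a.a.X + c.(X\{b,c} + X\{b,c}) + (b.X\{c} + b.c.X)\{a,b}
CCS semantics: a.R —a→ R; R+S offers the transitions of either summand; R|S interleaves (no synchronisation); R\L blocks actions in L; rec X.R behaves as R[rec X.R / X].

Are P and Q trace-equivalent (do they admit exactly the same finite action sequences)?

NO — witness ⟨caac⟩

LTS(P): 4 reachable states
  p0 = rec X. c.a.a.X + c.(X\{b,c} + X\{b,c}) + (b.X\{c} + b.c.X)\{a,b} | =c=> p1, =c=> p2
  p1 = (rec X. c.a.a.X + c.(X\{b,c} + X\{b,c}) + (b.X\{c} + b.c.X)\{a,b})\{b,c} + (rec X. c.a.a.X + c.(X\{b,c} + X\{b,c}) + (b.X\{c} + b.c.X)\{a,b})\{b,c} | deadlocked
  p2 = a.a.(rec X. c.a.a.X + c.(X\{b,c} + X\{b,c}) + (b.X\{c} + b.c.X)\{a,b}) | =a=> p3
  p3 = a.(rec X. c.a.a.X + c.(X\{b,c} + X\{b,c}) + (b.X\{c} + b.c.X)\{a,b}) | =a=> p0
LTS(Q): 7 reachable states
  q0 = rec X. a.a.a.X + c.(X\{b,c} + X\{b,c}) + (b.X\{c} + b.c.X)\{a,b} | =a=> q1, =c=> q2
  q1 = a.a.(rec X. a.a.a.X + c.(X\{b,c} + X\{b,c}) + (b.X\{c} + b.c.X)\{a,b}) | =a=> q3
  q2 = (rec X. a.a.a.X + c.(X\{b,c} + X\{b,c}) + (b.X\{c} + b.c.X)\{a,b})\{b,c} + (rec X. a.a.a.X + c.(X\{b,c} + X\{b,c}) + (b.X\{c} + b.c.X)\{a,b})\{b,c} | =a=> q4
  q3 = a.(rec X. a.a.a.X + c.(X\{b,c} + X\{b,c}) + (b.X\{c} + b.c.X)\{a,b}) | =a=> q0
  q4 = (a.a.(rec X. a.a.a.X + c.(X\{b,c} + X\{b,c}) + (b.X\{c} + b.c.X)\{a,b}))\{b,c} | =a=> q5
  q5 = (a.(rec X. a.a.a.X + c.(X\{b,c} + X\{b,c}) + (b.X\{c} + b.c.X)\{a,b}))\{b,c} | =a=> q6
  q6 = (rec X. a.a.a.X + c.(X\{b,c} + X\{b,c}) + (b.X\{c} + b.c.X)\{a,b})\{b,c} | =a=> q4
Executing caac from P (initial set {p0}):
  after c @ step 1: {p1, p2}
  after a @ step 2: {p3}
  after a @ step 3: {p0}
  after c @ step 4: {p1, p2}
  ✓ P
Executing caac from Q (initial set {q0}):
  after c @ step 1: {q2}
  after a @ step 2: {q4}
  after a @ step 3: {q5}
  after c @ step 4: ∅  — Q cannot continue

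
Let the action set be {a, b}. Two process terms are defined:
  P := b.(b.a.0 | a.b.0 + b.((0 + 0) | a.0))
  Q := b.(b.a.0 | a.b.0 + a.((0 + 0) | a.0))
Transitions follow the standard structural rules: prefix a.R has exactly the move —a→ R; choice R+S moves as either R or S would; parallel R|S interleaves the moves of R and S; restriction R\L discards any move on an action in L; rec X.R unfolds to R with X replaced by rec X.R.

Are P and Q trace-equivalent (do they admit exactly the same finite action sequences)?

trace-distinct — witness ⟨baa⟩

P's transition system — 12 states:
  p0 = b.(b.a.0 | a.b.0 + b.((0 + 0) | a.0)) :: =b=> p1
  p1 = b.a.0 | a.b.0 + b.((0 + 0) | a.0) :: =a=> p2, =b=> p3, =b=> p4
  p2 = b.a.0 | b.0 :: =b=> p5, =b=> p6
  p3 = (0 + 0) | a.0 :: =a=> p7
  p4 = a.0 | a.b.0 :: =a=> p5, =a=> p8
  p5 = a.0 | b.0 :: =a=> p9, =b=> p10
  p6 = b.a.0 | 0 :: =b=> p10
  p7 = (0 + 0) | 0 :: stopped
  p8 = 0 | a.b.0 :: =a=> p9
  p9 = 0 | b.0 :: =b=> p11
  p10 = a.0 | 0 :: =a=> p11
  p11 = 0 | 0 :: stopped
Q's transition system — 12 states:
  q0 = b.(b.a.0 | a.b.0 + a.((0 + 0) | a.0)) :: =b=> q1
  q1 = b.a.0 | a.b.0 + a.((0 + 0) | a.0) :: =a=> q2, =a=> q3, =b=> q4
  q2 = (0 + 0) | a.0 :: =a=> q5
  q3 = b.a.0 | b.0 :: =b=> q6, =b=> q7
  q4 = a.0 | a.b.0 :: =a=> q6, =a=> q8
  q5 = (0 + 0) | 0 :: stopped
  q6 = a.0 | b.0 :: =a=> q9, =b=> q10
  q7 = b.a.0 | 0 :: =b=> q10
  q8 = 0 | a.b.0 :: =a=> q9
  q9 = 0 | b.0 :: =b=> q11
  q10 = a.0 | 0 :: =a=> q11
  q11 = 0 | 0 :: stopped
Executing baa from Q (initial set {q0}):
  [1] b ⇒ {q1}
  [2] a ⇒ {q2, q3}
  [3] a ⇒ {q5}
  — Q admits the full trace.
Executing baa from P (initial set {p0}):
  [1] b ⇒ {p1}
  [2] a ⇒ {p2}
  [3] a ⇒ no successor for P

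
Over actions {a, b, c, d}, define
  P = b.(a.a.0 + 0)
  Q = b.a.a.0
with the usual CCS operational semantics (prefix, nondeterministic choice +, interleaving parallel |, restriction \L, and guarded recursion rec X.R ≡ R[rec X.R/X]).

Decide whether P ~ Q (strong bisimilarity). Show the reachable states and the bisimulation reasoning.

bisimilar

Reachable graph of P (4 states):
  s0 = b.(a.a.0 + 0) | =b=> s1
  s1 = a.a.0 + 0 | =a=> s2
  s2 = a.0 | =a=> s3
  s3 = 0 | ·
Reachable graph of Q (4 states):
  t0 = b.a.a.0 | =b=> t1
  t1 = a.a.0 | =a=> t2
  t2 = a.0 | =a=> t3
  t3 = 0 | ·
Bisimilarity quotient blocks:
  B0 = {s0, t0}
  B1 = {s1, t1}
  B2 = {s2, t2}
  B3 = {s3, t3}
s0 ∈ B0, t0 ∈ B0 → same block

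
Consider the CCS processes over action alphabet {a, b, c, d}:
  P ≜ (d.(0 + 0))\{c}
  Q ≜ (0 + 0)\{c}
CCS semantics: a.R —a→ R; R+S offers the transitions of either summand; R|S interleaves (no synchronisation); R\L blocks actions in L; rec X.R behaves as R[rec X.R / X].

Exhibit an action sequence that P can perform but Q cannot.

d

P's transition system — 2 states:
  m0 = (d.(0 + 0))\{c} has moves -d-> m1
  m1 = (0 + 0)\{c} has moves ·
Q's transition system — 1 states:
  n0 = (0 + 0)\{c} has moves ·
Trace ⟨d⟩ through P, begin at {m0}:
  step 1 (d): {m1}
  ✓ P
Trace ⟨d⟩ through Q, begin at {n0}:
  step 1 (d): ∅ (Q stuck)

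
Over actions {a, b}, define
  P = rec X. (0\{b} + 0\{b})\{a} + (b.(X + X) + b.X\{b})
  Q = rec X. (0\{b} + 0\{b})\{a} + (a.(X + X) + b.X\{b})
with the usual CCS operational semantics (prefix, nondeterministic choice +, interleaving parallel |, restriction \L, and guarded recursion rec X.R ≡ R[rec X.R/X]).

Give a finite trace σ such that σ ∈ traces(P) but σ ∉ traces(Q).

bb

Reachable graph of P (3 states):
  s0 = rec X. (0\{b} + 0\{b})\{a} + (b.(X + X) + b.X\{b}) | -b-> s1, -b-> s2
  s1 = (rec X. (0\{b} + 0\{b})\{a} + (b.(X + X) + b.X\{b})) + (rec X. (0\{b} + 0\{b})\{a} + (b.(X + X) + b.X\{b})) | -b-> s1, -b-> s2
  s2 = (rec X. (0\{b} + 0\{b})\{a} + (b.(X + X) + b.X\{b}))\{b} | deadlocked
Reachable graph of Q (4 states):
  t0 = rec X. (0\{b} + 0\{b})\{a} + (a.(X + X) + b.X\{b}) | -a-> t1, -b-> t2
  t1 = (rec X. (0\{b} + 0\{b})\{a} + (a.(X + X) + b.X\{b})) + (rec X. (0\{b} + 0\{b})\{a} + (a.(X + X) + b.X\{b})) | -a-> t1, -b-> t2
  t2 = (rec X. (0\{b} + 0\{b})\{a} + (a.(X + X) + b.X\{b}))\{b} | -a-> t3
  t3 = ((rec X. (0\{b} + 0\{b})\{a} + (a.(X + X) + b.X\{b})) + (rec X. (0\{b} + 0\{b})\{a} + (a.(X + X) + b.X\{b})))\{b} | -a-> t3
Trace ⟨bb⟩ through P, begin at {s0}:
  [1] b ⇒ {s1, s2}
  [2] b ⇒ {s1, s2}
  P completes σ.
Trace ⟨bb⟩ through Q, begin at {t0}:
  [1] b ⇒ {t2}
  [2] b ⇒ ∅ (Q stuck)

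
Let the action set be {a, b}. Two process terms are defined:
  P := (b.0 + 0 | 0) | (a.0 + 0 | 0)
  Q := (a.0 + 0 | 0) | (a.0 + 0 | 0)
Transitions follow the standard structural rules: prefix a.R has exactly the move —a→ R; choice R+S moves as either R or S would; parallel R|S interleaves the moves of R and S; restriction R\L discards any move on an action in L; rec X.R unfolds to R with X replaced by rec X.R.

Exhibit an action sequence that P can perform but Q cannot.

LTS(P): 4 reachable states
  p0 = (b.0 + 0 | 0) | (a.0 + 0 | 0) ⊢ —a→ p1, —b→ p2
  p1 = (b.0 + 0 | 0) | 0 ⊢ —b→ p3
  p2 = 0 | (a.0 + 0 | 0) ⊢ —a→ p3
  p3 = 0 | 0 ⊢ (no moves)
LTS(Q): 4 reachable states
  q0 = (a.0 + 0 | 0) | (a.0 + 0 | 0) ⊢ —a→ q1, —a→ q2
  q1 = (a.0 + 0 | 0) | 0 ⊢ —a→ q3
  q2 = 0 | (a.0 + 0 | 0) ⊢ —a→ q3
  q3 = 0 | 0 ⊢ (no moves)
Run σ = ⟨b⟩ on P: start {p0}
  after b @ step 1: {p2}
  — P admits the full trace.
Run σ = ⟨b⟩ on Q: start {q0}
  after b @ step 1: ∅ (Q stuck)

b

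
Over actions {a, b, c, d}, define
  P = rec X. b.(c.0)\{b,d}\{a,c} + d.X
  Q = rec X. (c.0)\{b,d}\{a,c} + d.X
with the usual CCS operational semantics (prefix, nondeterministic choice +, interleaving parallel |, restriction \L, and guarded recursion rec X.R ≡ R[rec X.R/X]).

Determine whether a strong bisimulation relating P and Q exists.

Reachable graph of P (2 states):
  p0 = rec X. b.(c.0)\{b,d}\{a,c} + d.X → ··b··> p1, ··d··> p0
  p1 = (c.0)\{b,d}\{a,c} → deadlocked
Reachable graph of Q (1 states):
  q0 = rec X. (c.0)\{b,d}\{a,c} + d.X → ··d··> q0
Partition-refinement fixed point:
  B0 = {p0}
  B1 = {p1}
  B2 = {q0}
p0 ∈ B0, q0 ∈ B2 → different blocks

NO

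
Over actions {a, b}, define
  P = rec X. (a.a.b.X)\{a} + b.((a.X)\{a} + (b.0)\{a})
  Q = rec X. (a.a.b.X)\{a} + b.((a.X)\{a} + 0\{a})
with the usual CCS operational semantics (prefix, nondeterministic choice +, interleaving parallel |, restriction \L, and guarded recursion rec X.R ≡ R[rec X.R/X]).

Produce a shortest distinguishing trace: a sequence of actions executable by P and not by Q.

bb

P's transition system — 3 states:
  s0 = rec X. (a.a.b.X)\{a} + b.((a.X)\{a} + (b.0)\{a}) → —b→ s1
  s1 = (a.(rec X. (a.a.b.X)\{a} + b.((a.X)\{a} + (b.0)\{a})))\{a} + (b.0)\{a} → —b→ s2
  s2 = 0\{a} → (no moves)
Q's transition system — 2 states:
  t0 = rec X. (a.a.b.X)\{a} + b.((a.X)\{a} + 0\{a}) → —b→ t1
  t1 = (a.(rec X. (a.a.b.X)\{a} + b.((a.X)\{a} + 0\{a})))\{a} + 0\{a} → (no moves)
Run σ = ⟨bb⟩ on P: start {s0}
  after b @ step 1: {s1}
  after b @ step 2: {s2}
  P completes σ.
Run σ = ⟨bb⟩ on Q: start {t0}
  after b @ step 1: {t1}
  after b @ step 2: ∅ (Q stuck)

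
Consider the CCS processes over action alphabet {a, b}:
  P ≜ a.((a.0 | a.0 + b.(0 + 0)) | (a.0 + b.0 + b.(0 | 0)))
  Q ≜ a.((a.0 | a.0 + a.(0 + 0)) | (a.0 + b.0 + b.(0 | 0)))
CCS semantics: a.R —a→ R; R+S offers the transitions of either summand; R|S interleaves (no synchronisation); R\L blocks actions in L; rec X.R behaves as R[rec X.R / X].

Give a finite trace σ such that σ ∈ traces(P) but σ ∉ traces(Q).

abb

P's transition system — 16 states:
  m0 = a.((a.0 | a.0 + b.(0 + 0)) | (a.0 + b.0 + b.(0 | 0))) has moves ··a··> m1
  m1 = (a.0 | a.0 + b.(0 + 0)) | (a.0 + b.0 + b.(0 | 0)) has moves ··a··> m2, ··a··> m3, ··a··> m4, ··b··> m2, ··b··> m5, ··b··> m6
  m2 = (a.0 | a.0 + b.(0 + 0)) | 0 has moves ··a··> m7, ··a··> m8, ··b··> m9
  m3 = 0 | a.0 | (a.0 + b.0 + b.(0 | 0)) has moves ··a··> m10, ··a··> m7, ··b··> m11, ··b··> m7
  m4 = a.0 | 0 | (a.0 + b.0 + b.(0 | 0)) has moves ··a··> m10, ··a··> m8, ··b··> m12, ··b··> m8
  m5 = (0 + 0) | (a.0 + b.0 + b.(0 | 0)) has moves ··a··> m9, ··b··> m13, ··b··> m9
  m6 = (a.0 | a.0 + b.(0 + 0)) | (0 | 0) has moves ··a··> m11, ··a··> m12, ··b··> m13
  m7 = 0 | a.0 | 0 has moves ··a··> m14
  m8 = a.0 | 0 | 0 has moves ··a··> m14
  m9 = (0 + 0) | 0 has moves ·
  m10 = 0 | 0 | (a.0 + b.0 + b.(0 | 0)) has moves ··a··> m14, ··b··> m14, ··b··> m15
  m11 = 0 | a.0 | (0 | 0) has moves ··a··> m15
  m12 = a.0 | 0 | (0 | 0) has moves ··a··> m15
  m13 = (0 + 0) | (0 | 0) has moves ·
  m14 = 0 | 0 | 0 has moves ·
  m15 = 0 | 0 | (0 | 0) has moves ·
Q's transition system — 16 states:
  n0 = a.((a.0 | a.0 + a.(0 + 0)) | (a.0 + b.0 + b.(0 | 0))) has moves ··a··> n1
  n1 = (a.0 | a.0 + a.(0 + 0)) | (a.0 + b.0 + b.(0 | 0)) has moves ··a··> n2, ··a··> n3, ··a··> n4, ··a··> n5, ··b··> n3, ··b··> n6
  n2 = (0 + 0) | (a.0 + b.0 + b.(0 | 0)) has moves ··a··> n7, ··b··> n7, ··b··> n8
  n3 = (a.0 | a.0 + a.(0 + 0)) | 0 has moves ··a··> n10, ··a··> n7, ··a··> n9
  n4 = 0 | a.0 | (a.0 + b.0 + b.(0 | 0)) has moves ··a··> n11, ··a··> n9, ··b··> n12, ··b··> n9
  n5 = a.0 | 0 | (a.0 + b.0 + b.(0 | 0)) has moves ··a··> n10, ··a··> n11, ··b··> n10, ··b··> n13
  n6 = (a.0 | a.0 + a.(0 + 0)) | (0 | 0) has moves ··a··> n12, ··a··> n13, ··a··> n8
  n7 = (0 + 0) | 0 has moves ·
  n8 = (0 + 0) | (0 | 0) has moves ·
  n9 = 0 | a.0 | 0 has moves ··a··> n14
  n10 = a.0 | 0 | 0 has moves ··a··> n14
  n11 = 0 | 0 | (a.0 + b.0 + b.(0 | 0)) has moves ··a··> n14, ··b··> n14, ··b··> n15
  n12 = 0 | a.0 | (0 | 0) has moves ··a··> n15
  n13 = a.0 | 0 | (0 | 0) has moves ··a··> n15
  n14 = 0 | 0 | 0 has moves ·
  n15 = 0 | 0 | (0 | 0) has moves ·
Run σ = ⟨abb⟩ on P: start {m0}
  after a @ step 1: {m1}
  after b @ step 2: {m2, m5, m6}
  after b @ step 3: {m13, m9}
  P completes σ.
Run σ = ⟨abb⟩ on Q: start {n0}
  after a @ step 1: {n1}
  after b @ step 2: {n3, n6}
  after b @ step 3: ∅  — Q cannot continue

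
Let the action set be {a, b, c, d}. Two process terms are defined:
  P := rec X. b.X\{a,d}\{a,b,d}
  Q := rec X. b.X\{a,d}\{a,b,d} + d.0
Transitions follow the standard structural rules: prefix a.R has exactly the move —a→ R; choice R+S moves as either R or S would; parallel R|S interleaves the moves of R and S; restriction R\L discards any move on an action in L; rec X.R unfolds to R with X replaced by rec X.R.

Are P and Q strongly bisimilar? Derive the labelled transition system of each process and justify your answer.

P ≁ Q

Reachable graph of P (2 states):
  p0 = rec X. b.X\{a,d}\{a,b,d} has moves —b→ p1
  p1 = (rec X. b.X\{a,d}\{a,b,d})\{a,d}\{a,b,d} has moves (no moves)
Reachable graph of Q (3 states):
  q0 = rec X. b.X\{a,d}\{a,b,d} + d.0 has moves —b→ q1, —d→ q2
  q1 = (rec X. b.X\{a,d}\{a,b,d} + d.0)\{a,d}\{a,b,d} has moves (no moves)
  q2 = 0 has moves (no moves)
Partition-refinement fixed point:
  B0 = {p0}
  B1 = {p1, q1, q2}
  B2 = {q0}
p0 ∈ B0, q0 ∈ B2 → different blocks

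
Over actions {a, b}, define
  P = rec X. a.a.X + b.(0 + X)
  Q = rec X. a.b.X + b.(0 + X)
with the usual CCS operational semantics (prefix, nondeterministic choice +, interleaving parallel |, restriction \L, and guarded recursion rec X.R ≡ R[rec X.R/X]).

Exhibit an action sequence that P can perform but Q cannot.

Reachable graph of P (3 states):
  s0 = rec X. a.a.X + b.(0 + X) | =a=> s1, =b=> s2
  s1 = a.(rec X. a.a.X + b.(0 + X)) | =a=> s0
  s2 = 0 + (rec X. a.a.X + b.(0 + X)) | =a=> s1, =b=> s2
Reachable graph of Q (3 states):
  t0 = rec X. a.b.X + b.(0 + X) | =a=> t1, =b=> t2
  t1 = b.(rec X. a.b.X + b.(0 + X)) | =b=> t0
  t2 = 0 + (rec X. a.b.X + b.(0 + X)) | =a=> t1, =b=> t2
Executing aa from P (initial set {s0}):
  [1] a ⇒ {s1}
  [2] a ⇒ {s0}
  P completes σ.
Executing aa from Q (initial set {t0}):
  [1] a ⇒ {t1}
  [2] a ⇒ ∅ (Q stuck)

aa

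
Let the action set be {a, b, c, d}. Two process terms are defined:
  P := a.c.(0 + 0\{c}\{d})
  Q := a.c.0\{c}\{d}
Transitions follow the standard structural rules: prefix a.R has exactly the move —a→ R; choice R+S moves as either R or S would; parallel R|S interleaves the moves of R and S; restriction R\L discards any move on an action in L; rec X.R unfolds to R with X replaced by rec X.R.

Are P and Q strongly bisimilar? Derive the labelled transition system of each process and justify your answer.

Reachable graph of P (3 states):
  m0 = a.c.(0 + 0\{c}\{d}) | =a=> m1
  m1 = c.(0 + 0\{c}\{d}) | =c=> m2
  m2 = 0 + 0\{c}\{d} | ·
Reachable graph of Q (3 states):
  n0 = a.c.0\{c}\{d} | =a=> n1
  n1 = c.0\{c}\{d} | =c=> n2
  n2 = 0\{c}\{d} | ·
Coarsest stable partition (strong bisimilarity classes):
  B0 = {m0, n0}
  B1 = {m1, n1}
  B2 = {m2, n2}
m0 ∈ B0, n0 ∈ B0 → same block

bisimilar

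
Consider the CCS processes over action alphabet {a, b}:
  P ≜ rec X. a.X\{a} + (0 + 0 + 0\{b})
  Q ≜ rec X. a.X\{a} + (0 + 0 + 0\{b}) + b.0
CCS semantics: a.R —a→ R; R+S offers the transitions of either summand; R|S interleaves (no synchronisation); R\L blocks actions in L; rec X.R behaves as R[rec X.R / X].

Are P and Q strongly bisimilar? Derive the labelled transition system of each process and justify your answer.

P's transition system — 2 states:
  u0 = rec X. a.X\{a} + (0 + 0 + 0\{b}) | --a--▸ u1
  u1 = (rec X. a.X\{a} + (0 + 0 + 0\{b}))\{a} | deadlocked
Q's transition system — 4 states:
  v0 = rec X. a.X\{a} + (0 + 0 + 0\{b}) + b.0 | --a--▸ v1, --b--▸ v2
  v1 = (rec X. a.X\{a} + (0 + 0 + 0\{b}) + b.0)\{a} | --b--▸ v3
  v2 = 0 | deadlocked
  v3 = 0\{a} | deadlocked
Coarsest stable partition (strong bisimilarity classes):
  B0 = {u0}
  B1 = {u1, v2, v3}
  B2 = {v0}
  B3 = {v1}
u0 ∈ B0, v0 ∈ B2 → different blocks

not bisimilar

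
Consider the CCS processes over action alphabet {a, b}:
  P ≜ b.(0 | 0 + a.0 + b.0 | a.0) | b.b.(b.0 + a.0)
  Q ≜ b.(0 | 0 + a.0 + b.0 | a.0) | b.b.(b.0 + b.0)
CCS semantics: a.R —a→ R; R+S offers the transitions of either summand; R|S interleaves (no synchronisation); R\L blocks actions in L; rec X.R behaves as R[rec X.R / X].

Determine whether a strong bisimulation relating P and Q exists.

P's transition system — 24 states:
  s0 = b.(0 | 0 + a.0 + b.0 | a.0) | b.b.(b.0 + a.0) | --b--▸ s1, --b--▸ s2
  s1 = (0 | 0 + a.0 + b.0 | a.0) | b.b.(b.0 + a.0) | --a--▸ s3, --a--▸ s4, --b--▸ s5, --b--▸ s6
  s2 = b.(0 | 0 + a.0 + b.0 | a.0) | b.(b.0 + a.0) | --b--▸ s5, --b--▸ s7
  s3 = 0 | b.b.(b.0 + a.0) | --b--▸ s8
  s4 = b.0 | 0 | b.b.(b.0 + a.0) | --b--▸ s10, --b--▸ s9
  s5 = (0 | 0 + a.0 + b.0 | a.0) | b.(b.0 + a.0) | --a--▸ s10, --a--▸ s8, --b--▸ s11, --b--▸ s12
  s6 = 0 | a.0 | b.b.(b.0 + a.0) | --a--▸ s9, --b--▸ s12
  s7 = b.(0 | 0 + a.0 + b.0 | a.0) | (b.0 + a.0) | --a--▸ s13, --b--▸ s11, --b--▸ s13
  s8 = 0 | b.(b.0 + a.0) | --b--▸ s14
  s9 = 0 | 0 | b.b.(b.0 + a.0) | --b--▸ s15
  s10 = b.0 | 0 | b.(b.0 + a.0) | --b--▸ s15, --b--▸ s16
  s11 = (0 | 0 + a.0 + b.0 | a.0) | (b.0 + a.0) | --a--▸ s14, --a--▸ s16, --a--▸ s17, --b--▸ s17, --b--▸ s18
  s12 = 0 | a.0 | b.(b.0 + a.0) | --a--▸ s15, --b--▸ s18
  s13 = b.(0 | 0 + a.0 + b.0 | a.0) | 0 | --b--▸ s17
  s14 = 0 | (b.0 + a.0) | --a--▸ s19, --b--▸ s19
  s15 = 0 | 0 | b.(b.0 + a.0) | --b--▸ s20
  s16 = b.0 | 0 | (b.0 + a.0) | --a--▸ s21, --b--▸ s20, --b--▸ s21
  s17 = (0 | 0 + a.0 + b.0 | a.0) | 0 | --a--▸ s19, --a--▸ s21, --b--▸ s22
  s18 = 0 | a.0 | (b.0 + a.0) | --a--▸ s20, --a--▸ s22, --b--▸ s22
  s19 = 0 | 0 | deadlocked
  s20 = 0 | 0 | (b.0 + a.0) | --a--▸ s23, --b--▸ s23
  s21 = b.0 | 0 | 0 | --b--▸ s23
  s22 = 0 | a.0 | 0 | --a--▸ s23
  s23 = 0 | 0 | 0 | deadlocked
Q's transition system — 24 states:
  t0 = b.(0 | 0 + a.0 + b.0 | a.0) | b.b.(b.0 + b.0) | --b--▸ t1, --b--▸ t2
  t1 = (0 | 0 + a.0 + b.0 | a.0) | b.b.(b.0 + b.0) | --a--▸ t3, --a--▸ t4, --b--▸ t5, --b--▸ t6
  t2 = b.(0 | 0 + a.0 + b.0 | a.0) | b.(b.0 + b.0) | --b--▸ t5, --b--▸ t7
  t3 = 0 | b.b.(b.0 + b.0) | --b--▸ t8
  t4 = b.0 | 0 | b.b.(b.0 + b.0) | --b--▸ t10, --b--▸ t9
  t5 = (0 | 0 + a.0 + b.0 | a.0) | b.(b.0 + b.0) | --a--▸ t10, --a--▸ t8, --b--▸ t11, --b--▸ t12
  t6 = 0 | a.0 | b.b.(b.0 + b.0) | --a--▸ t9, --b--▸ t12
  t7 = b.(0 | 0 + a.0 + b.0 | a.0) | (b.0 + b.0) | --b--▸ t11, --b--▸ t13
  t8 = 0 | b.(b.0 + b.0) | --b--▸ t14
  t9 = 0 | 0 | b.b.(b.0 + b.0) | --b--▸ t15
  t10 = b.0 | 0 | b.(b.0 + b.0) | --b--▸ t15, --b--▸ t16
  t11 = (0 | 0 + a.0 + b.0 | a.0) | (b.0 + b.0) | --a--▸ t14, --a--▸ t16, --b--▸ t17, --b--▸ t18
  t12 = 0 | a.0 | b.(b.0 + b.0) | --a--▸ t15, --b--▸ t18
  t13 = b.(0 | 0 + a.0 + b.0 | a.0) | 0 | --b--▸ t17
  t14 = 0 | (b.0 + b.0) | --b--▸ t19
  t15 = 0 | 0 | b.(b.0 + b.0) | --b--▸ t20
  t16 = b.0 | 0 | (b.0 + b.0) | --b--▸ t20, --b--▸ t21
  t17 = (0 | 0 + a.0 + b.0 | a.0) | 0 | --a--▸ t19, --a--▸ t21, --b--▸ t22
  t18 = 0 | a.0 | (b.0 + b.0) | --a--▸ t20, --b--▸ t22
  t19 = 0 | 0 | deadlocked
  t20 = 0 | 0 | (b.0 + b.0) | --b--▸ t23
  t21 = b.0 | 0 | 0 | --b--▸ t23
  t22 = 0 | a.0 | 0 | --a--▸ t23
  t23 = 0 | 0 | 0 | deadlocked
Bisimilarity quotient blocks:
  B0 = {s0}
  B1 = {s2}
  B2 = {s5}
  B3 = {s12}
  B4 = {s15, s8}
  B5 = {s14, s20}
  B6 = {s19, s23, t19, t23}
  B7 = {s18}
  B8 = {s22, t22}
  B9 = {s11}
  B10 = {s16}
  B11 = {s21, t14, t20, t21}
  B12 = {s17, t17}
  B13 = {s10}
  B14 = {s7}
  B15 = {s13, t13}
  B16 = {s1}
  B17 = {s3, s9}
  B18 = {s6}
  B19 = {s4}
  B20 = {t0}
  B21 = {t1}
  B22 = {t10, t3, t9}
  B23 = {t15, t16, t8}
  B24 = {t6}
  B25 = {t12}
  B26 = {t18}
  B27 = {t4}
  B28 = {t5}
  B29 = {t11}
  B30 = {t2}
  B31 = {t7}
s0 ∈ B0, t0 ∈ B20 → different blocks

not bisimilar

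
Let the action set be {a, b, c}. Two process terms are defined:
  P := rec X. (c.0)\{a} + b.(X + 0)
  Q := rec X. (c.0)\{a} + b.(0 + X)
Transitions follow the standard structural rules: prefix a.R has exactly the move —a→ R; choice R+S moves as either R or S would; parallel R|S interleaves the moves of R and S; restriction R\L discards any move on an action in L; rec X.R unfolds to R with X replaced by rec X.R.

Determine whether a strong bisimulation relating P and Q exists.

P's transition system — 3 states:
  p0 = rec X. (c.0)\{a} + b.(X + 0) → ··b··> p1, ··c··> p2
  p1 = (rec X. (c.0)\{a} + b.(X + 0)) + 0 → ··b··> p1, ··c··> p2
  p2 = 0\{a} → ·
Q's transition system — 3 states:
  q0 = rec X. (c.0)\{a} + b.(0 + X) → ··b··> q1, ··c··> q2
  q1 = 0 + (rec X. (c.0)\{a} + b.(0 + X)) → ··b··> q1, ··c··> q2
  q2 = 0\{a} → ·
Partition-refinement fixed point:
  B0 = {p0, p1, q0, q1}
  B1 = {p2, q2}
p0 ∈ B0, q0 ∈ B0 → same block

bisimilar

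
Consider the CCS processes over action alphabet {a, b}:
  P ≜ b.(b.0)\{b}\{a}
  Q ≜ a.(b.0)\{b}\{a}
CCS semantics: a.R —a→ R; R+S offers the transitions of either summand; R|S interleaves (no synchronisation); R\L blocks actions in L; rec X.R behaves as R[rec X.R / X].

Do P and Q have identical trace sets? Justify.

NO — witness ⟨b⟩

LTS(P): 2 reachable states
  s0 = b.(b.0)\{b}\{a} ⊢ --b--▸ s1
  s1 = (b.0)\{b}\{a} ⊢ deadlocked
LTS(Q): 2 reachable states
  t0 = a.(b.0)\{b}\{a} ⊢ --a--▸ t1
  t1 = (b.0)\{b}\{a} ⊢ deadlocked
Executing b from P (initial set {s0}):
  after b @ step 1: {s1}
  — P admits the full trace.
Executing b from Q (initial set {t0}):
  after b @ step 1: no successor for Q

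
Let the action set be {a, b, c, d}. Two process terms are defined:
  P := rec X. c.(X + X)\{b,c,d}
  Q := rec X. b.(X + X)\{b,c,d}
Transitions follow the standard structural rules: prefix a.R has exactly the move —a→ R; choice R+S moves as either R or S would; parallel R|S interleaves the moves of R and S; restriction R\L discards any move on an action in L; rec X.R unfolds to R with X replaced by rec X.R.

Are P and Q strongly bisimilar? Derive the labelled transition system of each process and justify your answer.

P's transition system — 2 states:
  s0 = rec X. c.(X + X)\{b,c,d} → ··c··> s1
  s1 = ((rec X. c.(X + X)\{b,c,d}) + (rec X. c.(X + X)\{b,c,d}))\{b,c,d} → (no moves)
Q's transition system — 2 states:
  t0 = rec X. b.(X + X)\{b,c,d} → ··b··> t1
  t1 = ((rec X. b.(X + X)\{b,c,d}) + (rec X. b.(X + X)\{b,c,d}))\{b,c,d} → (no moves)
Partition-refinement fixed point:
  B0 = {s0}
  B1 = {s1, t1}
  B2 = {t0}
s0 ∈ B0, t0 ∈ B2 → different blocks

NO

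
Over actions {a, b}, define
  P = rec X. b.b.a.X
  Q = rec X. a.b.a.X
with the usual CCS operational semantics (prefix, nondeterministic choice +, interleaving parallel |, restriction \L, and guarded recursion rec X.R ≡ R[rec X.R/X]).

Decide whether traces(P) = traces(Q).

LTS(P): 3 reachable states
  m0 = rec X. b.b.a.X ⊢ --b--▸ m1
  m1 = b.a.(rec X. b.b.a.X) ⊢ --b--▸ m2
  m2 = a.(rec X. b.b.a.X) ⊢ --a--▸ m0
LTS(Q): 3 reachable states
  n0 = rec X. a.b.a.X ⊢ --a--▸ n1
  n1 = b.a.(rec X. a.b.a.X) ⊢ --b--▸ n2
  n2 = a.(rec X. a.b.a.X) ⊢ --a--▸ n0
Executing b from P (initial set {m0}):
  [1] b ⇒ {m1}
  — P admits the full trace.
Executing b from Q (initial set {n0}):
  [1] b ⇒ no successor for Q

NO — witness ⟨b⟩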